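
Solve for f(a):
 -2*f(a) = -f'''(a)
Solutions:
 f(a) = C3*exp(2^(1/3)*a) + (C1*sin(2^(1/3)*sqrt(3)*a/2) + C2*cos(2^(1/3)*sqrt(3)*a/2))*exp(-2^(1/3)*a/2)


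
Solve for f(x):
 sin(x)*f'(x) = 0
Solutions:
 f(x) = C1


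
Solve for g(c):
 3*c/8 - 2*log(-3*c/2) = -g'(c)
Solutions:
 g(c) = C1 - 3*c^2/16 + 2*c*log(-c) + 2*c*(-1 - log(2) + log(3))


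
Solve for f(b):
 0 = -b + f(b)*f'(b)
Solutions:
 f(b) = -sqrt(C1 + b^2)
 f(b) = sqrt(C1 + b^2)


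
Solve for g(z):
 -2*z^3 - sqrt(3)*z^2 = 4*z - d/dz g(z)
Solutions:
 g(z) = C1 + z^4/2 + sqrt(3)*z^3/3 + 2*z^2


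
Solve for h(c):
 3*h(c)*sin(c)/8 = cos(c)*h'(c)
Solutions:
 h(c) = C1/cos(c)^(3/8)


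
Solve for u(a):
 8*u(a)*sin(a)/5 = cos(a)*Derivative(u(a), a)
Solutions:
 u(a) = C1/cos(a)^(8/5)


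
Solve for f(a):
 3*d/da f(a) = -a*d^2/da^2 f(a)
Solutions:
 f(a) = C1 + C2/a^2


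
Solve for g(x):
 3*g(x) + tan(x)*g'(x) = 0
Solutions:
 g(x) = C1/sin(x)^3


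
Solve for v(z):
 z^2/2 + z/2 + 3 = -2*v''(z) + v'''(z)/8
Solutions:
 v(z) = C1 + C2*z + C3*exp(16*z) - z^4/48 - 3*z^3/64 - 777*z^2/1024


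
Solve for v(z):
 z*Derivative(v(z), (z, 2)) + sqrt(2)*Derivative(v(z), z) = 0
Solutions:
 v(z) = C1 + C2*z^(1 - sqrt(2))


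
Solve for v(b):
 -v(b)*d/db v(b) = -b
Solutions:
 v(b) = -sqrt(C1 + b^2)
 v(b) = sqrt(C1 + b^2)


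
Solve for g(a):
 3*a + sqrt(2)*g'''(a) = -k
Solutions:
 g(a) = C1 + C2*a + C3*a^2 - sqrt(2)*a^4/16 - sqrt(2)*a^3*k/12


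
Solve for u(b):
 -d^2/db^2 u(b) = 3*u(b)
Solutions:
 u(b) = C1*sin(sqrt(3)*b) + C2*cos(sqrt(3)*b)


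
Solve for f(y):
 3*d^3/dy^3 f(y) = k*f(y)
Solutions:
 f(y) = C1*exp(3^(2/3)*k^(1/3)*y/3) + C2*exp(k^(1/3)*y*(-3^(2/3) + 3*3^(1/6)*I)/6) + C3*exp(-k^(1/3)*y*(3^(2/3) + 3*3^(1/6)*I)/6)


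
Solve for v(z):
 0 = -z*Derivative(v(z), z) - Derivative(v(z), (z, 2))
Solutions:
 v(z) = C1 + C2*erf(sqrt(2)*z/2)


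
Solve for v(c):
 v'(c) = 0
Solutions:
 v(c) = C1


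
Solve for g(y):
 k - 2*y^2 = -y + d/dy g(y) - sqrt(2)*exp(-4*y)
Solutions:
 g(y) = C1 + k*y - 2*y^3/3 + y^2/2 - sqrt(2)*exp(-4*y)/4


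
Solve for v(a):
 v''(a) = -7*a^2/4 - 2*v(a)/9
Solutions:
 v(a) = C1*sin(sqrt(2)*a/3) + C2*cos(sqrt(2)*a/3) - 63*a^2/8 + 567/8


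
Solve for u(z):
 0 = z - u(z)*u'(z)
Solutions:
 u(z) = -sqrt(C1 + z^2)
 u(z) = sqrt(C1 + z^2)


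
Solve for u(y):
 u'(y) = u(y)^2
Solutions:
 u(y) = -1/(C1 + y)


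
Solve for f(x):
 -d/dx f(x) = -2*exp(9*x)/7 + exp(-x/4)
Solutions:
 f(x) = C1 + 2*exp(9*x)/63 + 4*exp(-x/4)


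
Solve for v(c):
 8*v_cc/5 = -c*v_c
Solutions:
 v(c) = C1 + C2*erf(sqrt(5)*c/4)


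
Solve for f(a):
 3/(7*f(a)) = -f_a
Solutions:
 f(a) = -sqrt(C1 - 42*a)/7
 f(a) = sqrt(C1 - 42*a)/7


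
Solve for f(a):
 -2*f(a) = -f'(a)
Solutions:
 f(a) = C1*exp(2*a)


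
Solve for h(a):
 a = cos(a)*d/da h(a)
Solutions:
 h(a) = C1 + Integral(a/cos(a), a)


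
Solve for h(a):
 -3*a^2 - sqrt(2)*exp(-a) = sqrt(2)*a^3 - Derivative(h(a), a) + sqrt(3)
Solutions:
 h(a) = C1 + sqrt(2)*a^4/4 + a^3 + sqrt(3)*a - sqrt(2)*exp(-a)


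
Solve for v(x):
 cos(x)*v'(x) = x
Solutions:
 v(x) = C1 + Integral(x/cos(x), x)


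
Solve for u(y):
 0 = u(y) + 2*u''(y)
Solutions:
 u(y) = C1*sin(sqrt(2)*y/2) + C2*cos(sqrt(2)*y/2)


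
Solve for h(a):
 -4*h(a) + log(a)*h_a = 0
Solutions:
 h(a) = C1*exp(4*li(a))


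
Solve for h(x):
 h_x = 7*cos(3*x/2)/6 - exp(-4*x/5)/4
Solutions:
 h(x) = C1 + 7*sin(3*x/2)/9 + 5*exp(-4*x/5)/16


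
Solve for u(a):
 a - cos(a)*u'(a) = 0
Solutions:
 u(a) = C1 + Integral(a/cos(a), a)


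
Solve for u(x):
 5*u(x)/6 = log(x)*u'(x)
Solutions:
 u(x) = C1*exp(5*li(x)/6)


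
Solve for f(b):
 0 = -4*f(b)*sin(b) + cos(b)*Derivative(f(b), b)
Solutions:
 f(b) = C1/cos(b)^4


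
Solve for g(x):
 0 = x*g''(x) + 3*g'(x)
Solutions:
 g(x) = C1 + C2/x^2


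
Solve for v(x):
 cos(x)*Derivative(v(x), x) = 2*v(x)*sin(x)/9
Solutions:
 v(x) = C1/cos(x)^(2/9)


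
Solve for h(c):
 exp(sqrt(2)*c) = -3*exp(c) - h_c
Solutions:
 h(c) = C1 - 3*exp(c) - sqrt(2)*exp(sqrt(2)*c)/2


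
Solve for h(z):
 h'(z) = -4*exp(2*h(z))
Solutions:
 h(z) = log(-sqrt(-1/(C1 - 4*z))) - log(2)/2
 h(z) = log(-1/(C1 - 4*z))/2 - log(2)/2


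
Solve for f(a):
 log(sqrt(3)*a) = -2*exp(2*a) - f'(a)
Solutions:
 f(a) = C1 - a*log(a) + a*(1 - log(3)/2) - exp(2*a)


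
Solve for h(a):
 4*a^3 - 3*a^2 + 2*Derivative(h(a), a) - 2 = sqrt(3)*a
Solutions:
 h(a) = C1 - a^4/2 + a^3/2 + sqrt(3)*a^2/4 + a


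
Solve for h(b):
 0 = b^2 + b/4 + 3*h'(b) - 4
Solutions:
 h(b) = C1 - b^3/9 - b^2/24 + 4*b/3


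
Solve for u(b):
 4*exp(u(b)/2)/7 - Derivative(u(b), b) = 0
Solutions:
 u(b) = 2*log(-1/(C1 + 4*b)) + 2*log(14)


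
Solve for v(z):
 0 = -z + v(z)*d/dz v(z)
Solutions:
 v(z) = -sqrt(C1 + z^2)
 v(z) = sqrt(C1 + z^2)


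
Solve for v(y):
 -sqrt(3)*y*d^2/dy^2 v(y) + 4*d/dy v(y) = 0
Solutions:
 v(y) = C1 + C2*y^(1 + 4*sqrt(3)/3)


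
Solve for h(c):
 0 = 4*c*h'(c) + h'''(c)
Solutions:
 h(c) = C1 + Integral(C2*airyai(-2^(2/3)*c) + C3*airybi(-2^(2/3)*c), c)


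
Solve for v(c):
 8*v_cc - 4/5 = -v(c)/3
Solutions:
 v(c) = C1*sin(sqrt(6)*c/12) + C2*cos(sqrt(6)*c/12) + 12/5


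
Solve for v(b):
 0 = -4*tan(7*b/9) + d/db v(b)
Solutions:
 v(b) = C1 - 36*log(cos(7*b/9))/7


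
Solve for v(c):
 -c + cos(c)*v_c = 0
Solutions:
 v(c) = C1 + Integral(c/cos(c), c)


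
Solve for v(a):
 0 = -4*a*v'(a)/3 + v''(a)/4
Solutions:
 v(a) = C1 + C2*erfi(2*sqrt(6)*a/3)


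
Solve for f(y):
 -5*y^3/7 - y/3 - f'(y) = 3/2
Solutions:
 f(y) = C1 - 5*y^4/28 - y^2/6 - 3*y/2


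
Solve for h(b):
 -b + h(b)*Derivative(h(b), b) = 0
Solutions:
 h(b) = -sqrt(C1 + b^2)
 h(b) = sqrt(C1 + b^2)


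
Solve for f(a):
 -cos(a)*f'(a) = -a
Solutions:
 f(a) = C1 + Integral(a/cos(a), a)


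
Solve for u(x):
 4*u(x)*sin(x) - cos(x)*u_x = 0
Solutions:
 u(x) = C1/cos(x)^4


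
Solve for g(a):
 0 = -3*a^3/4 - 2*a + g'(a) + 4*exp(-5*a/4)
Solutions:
 g(a) = C1 + 3*a^4/16 + a^2 + 16*exp(-5*a/4)/5


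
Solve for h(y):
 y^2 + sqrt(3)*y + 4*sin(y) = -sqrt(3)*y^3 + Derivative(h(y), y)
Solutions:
 h(y) = C1 + sqrt(3)*y^4/4 + y^3/3 + sqrt(3)*y^2/2 - 4*cos(y)


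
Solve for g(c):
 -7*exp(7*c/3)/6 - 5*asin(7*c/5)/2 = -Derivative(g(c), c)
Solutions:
 g(c) = C1 + 5*c*asin(7*c/5)/2 + 5*sqrt(25 - 49*c^2)/14 + exp(7*c/3)/2


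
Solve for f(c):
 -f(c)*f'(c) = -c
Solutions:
 f(c) = -sqrt(C1 + c^2)
 f(c) = sqrt(C1 + c^2)


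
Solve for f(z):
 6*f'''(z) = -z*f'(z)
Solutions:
 f(z) = C1 + Integral(C2*airyai(-6^(2/3)*z/6) + C3*airybi(-6^(2/3)*z/6), z)


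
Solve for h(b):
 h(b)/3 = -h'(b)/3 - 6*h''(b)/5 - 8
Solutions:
 h(b) = (C1*sin(sqrt(335)*b/36) + C2*cos(sqrt(335)*b/36))*exp(-5*b/36) - 24


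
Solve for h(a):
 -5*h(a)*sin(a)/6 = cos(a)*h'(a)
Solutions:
 h(a) = C1*cos(a)^(5/6)


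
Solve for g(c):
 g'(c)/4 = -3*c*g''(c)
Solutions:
 g(c) = C1 + C2*c^(11/12)


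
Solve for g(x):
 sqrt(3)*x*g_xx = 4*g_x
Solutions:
 g(x) = C1 + C2*x^(1 + 4*sqrt(3)/3)


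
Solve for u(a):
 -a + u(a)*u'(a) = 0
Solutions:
 u(a) = -sqrt(C1 + a^2)
 u(a) = sqrt(C1 + a^2)


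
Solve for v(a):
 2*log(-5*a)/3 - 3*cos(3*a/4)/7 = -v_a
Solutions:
 v(a) = C1 - 2*a*log(-a)/3 - 2*a*log(5)/3 + 2*a/3 + 4*sin(3*a/4)/7


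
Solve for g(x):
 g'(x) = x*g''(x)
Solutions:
 g(x) = C1 + C2*x^2


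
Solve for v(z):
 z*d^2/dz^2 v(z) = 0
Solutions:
 v(z) = C1 + C2*z


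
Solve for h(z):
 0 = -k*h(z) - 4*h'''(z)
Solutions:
 h(z) = C1*exp(2^(1/3)*z*(-k)^(1/3)/2) + C2*exp(2^(1/3)*z*(-k)^(1/3)*(-1 + sqrt(3)*I)/4) + C3*exp(-2^(1/3)*z*(-k)^(1/3)*(1 + sqrt(3)*I)/4)


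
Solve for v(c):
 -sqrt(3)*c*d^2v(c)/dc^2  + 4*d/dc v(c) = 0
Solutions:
 v(c) = C1 + C2*c^(1 + 4*sqrt(3)/3)


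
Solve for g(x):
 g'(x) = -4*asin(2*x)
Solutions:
 g(x) = C1 - 4*x*asin(2*x) - 2*sqrt(1 - 4*x^2)


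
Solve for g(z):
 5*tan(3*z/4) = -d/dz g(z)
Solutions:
 g(z) = C1 + 20*log(cos(3*z/4))/3


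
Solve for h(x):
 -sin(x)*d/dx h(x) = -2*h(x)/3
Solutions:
 h(x) = C1*(cos(x) - 1)^(1/3)/(cos(x) + 1)^(1/3)


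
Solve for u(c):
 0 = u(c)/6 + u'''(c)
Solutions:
 u(c) = C3*exp(-6^(2/3)*c/6) + (C1*sin(2^(2/3)*3^(1/6)*c/4) + C2*cos(2^(2/3)*3^(1/6)*c/4))*exp(6^(2/3)*c/12)


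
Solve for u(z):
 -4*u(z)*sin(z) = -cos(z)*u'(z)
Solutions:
 u(z) = C1/cos(z)^4


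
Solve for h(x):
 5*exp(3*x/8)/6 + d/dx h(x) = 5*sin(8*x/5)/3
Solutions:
 h(x) = C1 - 20*exp(3*x/8)/9 - 25*cos(8*x/5)/24


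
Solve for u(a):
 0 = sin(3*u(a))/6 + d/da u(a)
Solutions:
 u(a) = -acos((-C1 - exp(a))/(C1 - exp(a)))/3 + 2*pi/3
 u(a) = acos((-C1 - exp(a))/(C1 - exp(a)))/3


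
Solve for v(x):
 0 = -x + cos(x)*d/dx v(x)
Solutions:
 v(x) = C1 + Integral(x/cos(x), x)


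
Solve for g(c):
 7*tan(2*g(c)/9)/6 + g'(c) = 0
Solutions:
 g(c) = -9*asin(C1*exp(-7*c/27))/2 + 9*pi/2
 g(c) = 9*asin(C1*exp(-7*c/27))/2


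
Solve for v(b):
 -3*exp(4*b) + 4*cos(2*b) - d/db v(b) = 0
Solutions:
 v(b) = C1 - 3*exp(4*b)/4 + 2*sin(2*b)


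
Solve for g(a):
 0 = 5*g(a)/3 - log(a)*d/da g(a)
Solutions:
 g(a) = C1*exp(5*li(a)/3)


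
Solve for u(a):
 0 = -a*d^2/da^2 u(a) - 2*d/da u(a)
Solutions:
 u(a) = C1 + C2/a


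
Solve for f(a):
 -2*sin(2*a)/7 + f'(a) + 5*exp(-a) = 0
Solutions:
 f(a) = C1 - cos(2*a)/7 + 5*exp(-a)


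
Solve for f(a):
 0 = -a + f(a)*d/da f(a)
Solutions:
 f(a) = -sqrt(C1 + a^2)
 f(a) = sqrt(C1 + a^2)


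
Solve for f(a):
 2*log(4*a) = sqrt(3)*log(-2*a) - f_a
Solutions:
 f(a) = C1 - a*(2 - sqrt(3))*log(a) + a*(-4*log(2) - sqrt(3) + sqrt(3)*log(2) + 2 + sqrt(3)*I*pi)


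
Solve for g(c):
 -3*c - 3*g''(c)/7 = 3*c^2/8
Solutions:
 g(c) = C1 + C2*c - 7*c^4/96 - 7*c^3/6


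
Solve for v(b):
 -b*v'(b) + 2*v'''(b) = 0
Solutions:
 v(b) = C1 + Integral(C2*airyai(2^(2/3)*b/2) + C3*airybi(2^(2/3)*b/2), b)


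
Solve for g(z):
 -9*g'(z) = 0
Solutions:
 g(z) = C1


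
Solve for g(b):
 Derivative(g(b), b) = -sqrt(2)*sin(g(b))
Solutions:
 g(b) = -acos((-C1 - exp(2*sqrt(2)*b))/(C1 - exp(2*sqrt(2)*b))) + 2*pi
 g(b) = acos((-C1 - exp(2*sqrt(2)*b))/(C1 - exp(2*sqrt(2)*b)))


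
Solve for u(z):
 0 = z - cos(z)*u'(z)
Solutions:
 u(z) = C1 + Integral(z/cos(z), z)


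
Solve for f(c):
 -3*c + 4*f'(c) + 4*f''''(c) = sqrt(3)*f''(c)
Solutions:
 f(c) = C1 + C2*exp(c*(2^(1/3)*3^(5/6)/(sqrt(9 - sqrt(3)/16) + 3)^(1/3) + 2*6^(2/3)*(sqrt(9 - sqrt(3)/16) + 3)^(1/3))/24)*sin(2^(1/3)*c*(-2*2^(1/3)*sqrt(3)*(sqrt(729 - 81*sqrt(3)/16) + 27)^(1/3) + 9/(sqrt(729 - 81*sqrt(3)/16) + 27)^(1/3))/24) + C3*exp(c*(2^(1/3)*3^(5/6)/(sqrt(9 - sqrt(3)/16) + 3)^(1/3) + 2*6^(2/3)*(sqrt(9 - sqrt(3)/16) + 3)^(1/3))/24)*cos(2^(1/3)*c*(-2*2^(1/3)*sqrt(3)*(sqrt(729 - 81*sqrt(3)/16) + 27)^(1/3) + 9/(sqrt(729 - 81*sqrt(3)/16) + 27)^(1/3))/24) + C4*exp(-c*(2^(1/3)*3^(5/6)/(sqrt(9 - sqrt(3)/16) + 3)^(1/3) + 2*6^(2/3)*(sqrt(9 - sqrt(3)/16) + 3)^(1/3))/12) + 3*c^2/8 + 3*sqrt(3)*c/16


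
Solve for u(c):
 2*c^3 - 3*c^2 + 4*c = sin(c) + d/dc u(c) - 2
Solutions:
 u(c) = C1 + c^4/2 - c^3 + 2*c^2 + 2*c + cos(c)


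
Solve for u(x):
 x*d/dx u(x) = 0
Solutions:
 u(x) = C1


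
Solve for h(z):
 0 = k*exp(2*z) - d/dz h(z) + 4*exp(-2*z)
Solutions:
 h(z) = C1 + k*exp(2*z)/2 - 2*exp(-2*z)


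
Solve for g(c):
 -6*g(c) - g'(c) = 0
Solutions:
 g(c) = C1*exp(-6*c)


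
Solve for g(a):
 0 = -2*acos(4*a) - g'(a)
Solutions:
 g(a) = C1 - 2*a*acos(4*a) + sqrt(1 - 16*a^2)/2


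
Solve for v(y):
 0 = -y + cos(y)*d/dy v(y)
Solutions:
 v(y) = C1 + Integral(y/cos(y), y)


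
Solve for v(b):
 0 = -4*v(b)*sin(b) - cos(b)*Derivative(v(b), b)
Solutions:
 v(b) = C1*cos(b)^4


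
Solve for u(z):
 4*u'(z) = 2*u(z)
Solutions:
 u(z) = C1*exp(z/2)


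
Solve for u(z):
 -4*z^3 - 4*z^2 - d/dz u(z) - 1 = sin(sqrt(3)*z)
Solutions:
 u(z) = C1 - z^4 - 4*z^3/3 - z + sqrt(3)*cos(sqrt(3)*z)/3


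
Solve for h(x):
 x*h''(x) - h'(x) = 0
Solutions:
 h(x) = C1 + C2*x^2


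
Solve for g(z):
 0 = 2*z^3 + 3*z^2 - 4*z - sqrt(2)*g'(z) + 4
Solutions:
 g(z) = C1 + sqrt(2)*z^4/4 + sqrt(2)*z^3/2 - sqrt(2)*z^2 + 2*sqrt(2)*z


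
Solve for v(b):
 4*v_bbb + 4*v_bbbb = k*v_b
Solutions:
 v(b) = C1 + C2*exp(-b*((-27*k/8 + sqrt((8 - 27*k)^2/16 - 4)/2 + 1)^(1/3) + 1 + (-27*k/8 + sqrt((8 - 27*k)^2/16 - 4)/2 + 1)^(-1/3))/3) + C3*exp(b*((-27*k/8 + sqrt((8 - 27*k)^2/16 - 4)/2 + 1)^(1/3) - sqrt(3)*I*(-27*k/8 + sqrt((8 - 27*k)^2/16 - 4)/2 + 1)^(1/3) - 2 - 4/((-1 + sqrt(3)*I)*(-27*k/8 + sqrt((8 - 27*k)^2/16 - 4)/2 + 1)^(1/3)))/6) + C4*exp(b*((-27*k/8 + sqrt((8 - 27*k)^2/16 - 4)/2 + 1)^(1/3) + sqrt(3)*I*(-27*k/8 + sqrt((8 - 27*k)^2/16 - 4)/2 + 1)^(1/3) - 2 + 4/((1 + sqrt(3)*I)*(-27*k/8 + sqrt((8 - 27*k)^2/16 - 4)/2 + 1)^(1/3)))/6)


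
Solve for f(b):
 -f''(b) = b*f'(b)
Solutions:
 f(b) = C1 + C2*erf(sqrt(2)*b/2)


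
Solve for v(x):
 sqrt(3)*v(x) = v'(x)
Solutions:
 v(x) = C1*exp(sqrt(3)*x)


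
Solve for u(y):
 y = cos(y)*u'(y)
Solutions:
 u(y) = C1 + Integral(y/cos(y), y)


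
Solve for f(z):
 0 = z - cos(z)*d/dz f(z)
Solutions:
 f(z) = C1 + Integral(z/cos(z), z)


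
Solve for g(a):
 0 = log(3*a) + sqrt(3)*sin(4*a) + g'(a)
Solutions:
 g(a) = C1 - a*log(a) - a*log(3) + a + sqrt(3)*cos(4*a)/4


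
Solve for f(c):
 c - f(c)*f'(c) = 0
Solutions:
 f(c) = -sqrt(C1 + c^2)
 f(c) = sqrt(C1 + c^2)


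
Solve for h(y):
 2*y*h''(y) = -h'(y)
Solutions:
 h(y) = C1 + C2*sqrt(y)


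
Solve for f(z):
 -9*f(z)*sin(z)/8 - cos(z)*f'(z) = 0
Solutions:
 f(z) = C1*cos(z)^(9/8)


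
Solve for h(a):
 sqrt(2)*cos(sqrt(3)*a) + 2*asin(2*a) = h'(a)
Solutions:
 h(a) = C1 + 2*a*asin(2*a) + sqrt(1 - 4*a^2) + sqrt(6)*sin(sqrt(3)*a)/3


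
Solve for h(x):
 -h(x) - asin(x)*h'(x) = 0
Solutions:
 h(x) = C1*exp(-Integral(1/asin(x), x))


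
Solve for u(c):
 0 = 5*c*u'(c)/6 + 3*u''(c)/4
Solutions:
 u(c) = C1 + C2*erf(sqrt(5)*c/3)


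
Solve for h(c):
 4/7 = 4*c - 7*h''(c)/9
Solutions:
 h(c) = C1 + C2*c + 6*c^3/7 - 18*c^2/49


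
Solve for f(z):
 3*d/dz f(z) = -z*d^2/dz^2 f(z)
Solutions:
 f(z) = C1 + C2/z^2


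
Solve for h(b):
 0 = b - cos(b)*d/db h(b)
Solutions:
 h(b) = C1 + Integral(b/cos(b), b)


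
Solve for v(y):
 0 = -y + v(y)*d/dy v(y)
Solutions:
 v(y) = -sqrt(C1 + y^2)
 v(y) = sqrt(C1 + y^2)


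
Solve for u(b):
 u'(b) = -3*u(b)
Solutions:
 u(b) = C1*exp(-3*b)


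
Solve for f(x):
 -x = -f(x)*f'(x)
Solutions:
 f(x) = -sqrt(C1 + x^2)
 f(x) = sqrt(C1 + x^2)


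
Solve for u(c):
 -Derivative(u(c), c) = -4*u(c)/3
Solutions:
 u(c) = C1*exp(4*c/3)


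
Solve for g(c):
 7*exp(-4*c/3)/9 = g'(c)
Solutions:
 g(c) = C1 - 7*exp(-4*c/3)/12


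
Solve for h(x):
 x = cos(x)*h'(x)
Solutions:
 h(x) = C1 + Integral(x/cos(x), x)


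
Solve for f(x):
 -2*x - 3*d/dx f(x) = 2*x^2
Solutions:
 f(x) = C1 - 2*x^3/9 - x^2/3


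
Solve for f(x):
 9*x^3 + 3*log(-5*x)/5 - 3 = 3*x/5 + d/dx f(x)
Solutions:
 f(x) = C1 + 9*x^4/4 - 3*x^2/10 + 3*x*log(-x)/5 + 3*x*(-6 + log(5))/5


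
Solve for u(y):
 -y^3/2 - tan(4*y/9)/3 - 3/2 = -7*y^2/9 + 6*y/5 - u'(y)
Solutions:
 u(y) = C1 + y^4/8 - 7*y^3/27 + 3*y^2/5 + 3*y/2 - 3*log(cos(4*y/9))/4


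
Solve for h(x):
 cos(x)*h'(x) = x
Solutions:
 h(x) = C1 + Integral(x/cos(x), x)


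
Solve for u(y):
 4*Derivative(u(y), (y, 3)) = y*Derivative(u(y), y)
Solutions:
 u(y) = C1 + Integral(C2*airyai(2^(1/3)*y/2) + C3*airybi(2^(1/3)*y/2), y)


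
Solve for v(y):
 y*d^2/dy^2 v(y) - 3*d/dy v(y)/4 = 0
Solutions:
 v(y) = C1 + C2*y^(7/4)


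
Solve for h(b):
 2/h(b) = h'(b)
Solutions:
 h(b) = -sqrt(C1 + 4*b)
 h(b) = sqrt(C1 + 4*b)


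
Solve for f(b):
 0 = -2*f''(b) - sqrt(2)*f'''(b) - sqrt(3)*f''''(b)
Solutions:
 f(b) = C1 + C2*b + (C3*sin(sqrt(6)*b*sqrt(-1 + 4*sqrt(3))/6) + C4*cos(sqrt(6)*b*sqrt(-1 + 4*sqrt(3))/6))*exp(-sqrt(6)*b/6)


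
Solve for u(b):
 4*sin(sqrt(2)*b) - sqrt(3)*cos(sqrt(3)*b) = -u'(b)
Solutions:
 u(b) = C1 + sin(sqrt(3)*b) + 2*sqrt(2)*cos(sqrt(2)*b)


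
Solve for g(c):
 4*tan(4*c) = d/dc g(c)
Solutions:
 g(c) = C1 - log(cos(4*c))


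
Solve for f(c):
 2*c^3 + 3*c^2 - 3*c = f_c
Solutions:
 f(c) = C1 + c^4/2 + c^3 - 3*c^2/2


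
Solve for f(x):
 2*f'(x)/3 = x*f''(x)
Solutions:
 f(x) = C1 + C2*x^(5/3)


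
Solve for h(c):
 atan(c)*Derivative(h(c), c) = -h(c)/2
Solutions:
 h(c) = C1*exp(-Integral(1/atan(c), c)/2)


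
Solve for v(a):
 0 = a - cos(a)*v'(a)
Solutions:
 v(a) = C1 + Integral(a/cos(a), a)


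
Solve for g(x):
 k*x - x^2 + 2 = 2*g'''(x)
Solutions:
 g(x) = C1 + C2*x + C3*x^2 + k*x^4/48 - x^5/120 + x^3/6


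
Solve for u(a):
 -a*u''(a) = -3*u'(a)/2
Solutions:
 u(a) = C1 + C2*a^(5/2)


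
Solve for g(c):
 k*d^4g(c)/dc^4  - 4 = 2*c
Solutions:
 g(c) = C1 + C2*c + C3*c^2 + C4*c^3 + c^5/(60*k) + c^4/(6*k)


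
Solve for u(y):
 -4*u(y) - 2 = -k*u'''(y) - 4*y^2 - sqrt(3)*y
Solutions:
 u(y) = C1*exp(2^(2/3)*y*(1/k)^(1/3)) + C2*exp(2^(2/3)*y*(-1 + sqrt(3)*I)*(1/k)^(1/3)/2) + C3*exp(-2^(2/3)*y*(1 + sqrt(3)*I)*(1/k)^(1/3)/2) + y^2 + sqrt(3)*y/4 - 1/2


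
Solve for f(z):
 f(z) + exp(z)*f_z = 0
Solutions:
 f(z) = C1*exp(exp(-z))


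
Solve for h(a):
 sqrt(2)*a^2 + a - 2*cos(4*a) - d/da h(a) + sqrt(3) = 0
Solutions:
 h(a) = C1 + sqrt(2)*a^3/3 + a^2/2 + sqrt(3)*a - sin(4*a)/2


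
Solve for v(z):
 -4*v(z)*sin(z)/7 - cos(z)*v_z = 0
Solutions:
 v(z) = C1*cos(z)^(4/7)


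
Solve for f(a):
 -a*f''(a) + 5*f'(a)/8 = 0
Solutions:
 f(a) = C1 + C2*a^(13/8)


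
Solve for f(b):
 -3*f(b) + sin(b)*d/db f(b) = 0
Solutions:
 f(b) = C1*(cos(b) - 1)^(3/2)/(cos(b) + 1)^(3/2)


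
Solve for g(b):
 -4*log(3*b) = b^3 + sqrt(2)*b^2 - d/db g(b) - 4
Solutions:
 g(b) = C1 + b^4/4 + sqrt(2)*b^3/3 + 4*b*log(b) - 8*b + b*log(81)


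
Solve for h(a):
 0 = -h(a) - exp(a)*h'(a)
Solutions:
 h(a) = C1*exp(exp(-a))


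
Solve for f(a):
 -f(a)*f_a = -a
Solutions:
 f(a) = -sqrt(C1 + a^2)
 f(a) = sqrt(C1 + a^2)


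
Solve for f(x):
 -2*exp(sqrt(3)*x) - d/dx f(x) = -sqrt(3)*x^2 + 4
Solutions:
 f(x) = C1 + sqrt(3)*x^3/3 - 4*x - 2*sqrt(3)*exp(sqrt(3)*x)/3


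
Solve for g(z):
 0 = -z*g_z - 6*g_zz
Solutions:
 g(z) = C1 + C2*erf(sqrt(3)*z/6)


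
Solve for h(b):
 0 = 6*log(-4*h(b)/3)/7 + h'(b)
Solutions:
 7*Integral(1/(log(-_y) - log(3) + 2*log(2)), (_y, h(b)))/6 = C1 - b


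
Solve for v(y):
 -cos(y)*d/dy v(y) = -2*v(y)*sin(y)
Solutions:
 v(y) = C1/cos(y)^2


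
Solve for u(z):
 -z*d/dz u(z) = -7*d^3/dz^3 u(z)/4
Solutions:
 u(z) = C1 + Integral(C2*airyai(14^(2/3)*z/7) + C3*airybi(14^(2/3)*z/7), z)


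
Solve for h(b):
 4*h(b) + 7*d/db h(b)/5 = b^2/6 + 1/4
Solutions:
 h(b) = C1*exp(-20*b/7) + b^2/24 - 7*b/240 + 349/4800


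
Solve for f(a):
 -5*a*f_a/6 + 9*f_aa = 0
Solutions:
 f(a) = C1 + C2*erfi(sqrt(15)*a/18)


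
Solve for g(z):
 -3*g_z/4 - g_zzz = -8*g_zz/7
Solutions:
 g(z) = C1 + (C2*sin(sqrt(83)*z/14) + C3*cos(sqrt(83)*z/14))*exp(4*z/7)


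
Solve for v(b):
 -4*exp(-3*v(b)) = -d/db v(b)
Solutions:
 v(b) = log(C1 + 12*b)/3
 v(b) = log((-3^(1/3) - 3^(5/6)*I)*(C1 + 4*b)^(1/3)/2)
 v(b) = log((-3^(1/3) + 3^(5/6)*I)*(C1 + 4*b)^(1/3)/2)


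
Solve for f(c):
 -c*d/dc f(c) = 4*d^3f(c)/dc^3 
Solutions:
 f(c) = C1 + Integral(C2*airyai(-2^(1/3)*c/2) + C3*airybi(-2^(1/3)*c/2), c)


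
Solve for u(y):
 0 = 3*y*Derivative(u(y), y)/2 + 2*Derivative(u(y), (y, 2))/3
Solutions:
 u(y) = C1 + C2*erf(3*sqrt(2)*y/4)


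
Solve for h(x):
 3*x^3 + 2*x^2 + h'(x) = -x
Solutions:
 h(x) = C1 - 3*x^4/4 - 2*x^3/3 - x^2/2


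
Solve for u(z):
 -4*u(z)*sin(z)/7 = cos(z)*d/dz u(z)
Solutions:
 u(z) = C1*cos(z)^(4/7)


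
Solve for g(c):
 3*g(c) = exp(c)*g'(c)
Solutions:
 g(c) = C1*exp(-3*exp(-c))


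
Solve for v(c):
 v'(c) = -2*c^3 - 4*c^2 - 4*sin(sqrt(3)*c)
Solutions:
 v(c) = C1 - c^4/2 - 4*c^3/3 + 4*sqrt(3)*cos(sqrt(3)*c)/3


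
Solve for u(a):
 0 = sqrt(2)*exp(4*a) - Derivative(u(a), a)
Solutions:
 u(a) = C1 + sqrt(2)*exp(4*a)/4


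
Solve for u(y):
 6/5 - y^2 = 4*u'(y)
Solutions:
 u(y) = C1 - y^3/12 + 3*y/10


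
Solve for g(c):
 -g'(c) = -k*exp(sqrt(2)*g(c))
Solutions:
 g(c) = sqrt(2)*(2*log(-1/(C1 + c*k)) - log(2))/4


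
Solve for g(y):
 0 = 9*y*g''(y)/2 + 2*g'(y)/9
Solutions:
 g(y) = C1 + C2*y^(77/81)


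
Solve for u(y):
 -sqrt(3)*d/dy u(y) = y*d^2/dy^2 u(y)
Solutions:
 u(y) = C1 + C2*y^(1 - sqrt(3))


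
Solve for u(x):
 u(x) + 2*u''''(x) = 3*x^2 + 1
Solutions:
 u(x) = 3*x^2 + (C1*sin(2^(1/4)*x/2) + C2*cos(2^(1/4)*x/2))*exp(-2^(1/4)*x/2) + (C3*sin(2^(1/4)*x/2) + C4*cos(2^(1/4)*x/2))*exp(2^(1/4)*x/2) + 1


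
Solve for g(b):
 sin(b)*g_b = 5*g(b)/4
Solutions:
 g(b) = C1*(cos(b) - 1)^(5/8)/(cos(b) + 1)^(5/8)


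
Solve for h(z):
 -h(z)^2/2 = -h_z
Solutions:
 h(z) = -2/(C1 + z)


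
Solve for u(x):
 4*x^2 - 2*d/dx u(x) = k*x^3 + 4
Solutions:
 u(x) = C1 - k*x^4/8 + 2*x^3/3 - 2*x


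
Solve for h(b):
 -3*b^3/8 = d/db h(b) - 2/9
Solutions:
 h(b) = C1 - 3*b^4/32 + 2*b/9


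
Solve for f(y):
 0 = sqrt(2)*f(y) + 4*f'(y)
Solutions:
 f(y) = C1*exp(-sqrt(2)*y/4)


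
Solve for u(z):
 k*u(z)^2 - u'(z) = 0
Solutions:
 u(z) = -1/(C1 + k*z)


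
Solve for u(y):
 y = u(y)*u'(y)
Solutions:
 u(y) = -sqrt(C1 + y^2)
 u(y) = sqrt(C1 + y^2)


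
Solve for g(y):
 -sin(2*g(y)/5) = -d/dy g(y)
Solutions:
 -y + 5*log(cos(2*g(y)/5) - 1)/4 - 5*log(cos(2*g(y)/5) + 1)/4 = C1


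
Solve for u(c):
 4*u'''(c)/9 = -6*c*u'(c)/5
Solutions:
 u(c) = C1 + Integral(C2*airyai(-3*10^(2/3)*c/10) + C3*airybi(-3*10^(2/3)*c/10), c)


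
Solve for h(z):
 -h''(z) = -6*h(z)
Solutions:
 h(z) = C1*exp(-sqrt(6)*z) + C2*exp(sqrt(6)*z)


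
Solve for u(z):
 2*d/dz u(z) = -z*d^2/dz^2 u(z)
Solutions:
 u(z) = C1 + C2/z


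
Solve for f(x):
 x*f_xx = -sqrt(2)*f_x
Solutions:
 f(x) = C1 + C2*x^(1 - sqrt(2))


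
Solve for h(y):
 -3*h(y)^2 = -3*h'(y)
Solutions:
 h(y) = -1/(C1 + y)


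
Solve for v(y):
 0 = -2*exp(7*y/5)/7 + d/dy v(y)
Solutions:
 v(y) = C1 + 10*exp(7*y/5)/49


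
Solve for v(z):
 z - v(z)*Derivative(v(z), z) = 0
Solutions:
 v(z) = -sqrt(C1 + z^2)
 v(z) = sqrt(C1 + z^2)


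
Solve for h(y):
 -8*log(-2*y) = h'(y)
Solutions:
 h(y) = C1 - 8*y*log(-y) + 8*y*(1 - log(2))


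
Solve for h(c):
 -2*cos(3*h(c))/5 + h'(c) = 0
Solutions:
 -2*c/5 - log(sin(3*h(c)) - 1)/6 + log(sin(3*h(c)) + 1)/6 = C1


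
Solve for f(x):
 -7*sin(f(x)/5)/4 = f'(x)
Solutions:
 7*x/4 + 5*log(cos(f(x)/5) - 1)/2 - 5*log(cos(f(x)/5) + 1)/2 = C1


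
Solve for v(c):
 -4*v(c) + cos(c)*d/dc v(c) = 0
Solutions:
 v(c) = C1*(sin(c)^2 + 2*sin(c) + 1)/(sin(c)^2 - 2*sin(c) + 1)


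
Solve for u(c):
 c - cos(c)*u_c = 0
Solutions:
 u(c) = C1 + Integral(c/cos(c), c)


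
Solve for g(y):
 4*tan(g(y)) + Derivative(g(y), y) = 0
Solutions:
 g(y) = pi - asin(C1*exp(-4*y))
 g(y) = asin(C1*exp(-4*y))


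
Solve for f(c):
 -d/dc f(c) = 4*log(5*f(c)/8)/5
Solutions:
 -5*Integral(1/(-log(_y) - log(5) + 3*log(2)), (_y, f(c)))/4 = C1 - c


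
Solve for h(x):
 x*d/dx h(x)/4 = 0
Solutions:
 h(x) = C1


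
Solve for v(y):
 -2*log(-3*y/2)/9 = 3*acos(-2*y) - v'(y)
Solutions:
 v(y) = C1 + 2*y*log(-y)/9 + 3*y*acos(-2*y) - 2*y/9 - 2*y*log(2)/9 + 2*y*log(3)/9 + 3*sqrt(1 - 4*y^2)/2


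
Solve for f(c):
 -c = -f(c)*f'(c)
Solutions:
 f(c) = -sqrt(C1 + c^2)
 f(c) = sqrt(C1 + c^2)


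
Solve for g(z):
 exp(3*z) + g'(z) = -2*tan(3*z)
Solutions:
 g(z) = C1 - exp(3*z)/3 + 2*log(cos(3*z))/3


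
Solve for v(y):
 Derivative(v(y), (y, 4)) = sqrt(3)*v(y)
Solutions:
 v(y) = C1*exp(-3^(1/8)*y) + C2*exp(3^(1/8)*y) + C3*sin(3^(1/8)*y) + C4*cos(3^(1/8)*y)


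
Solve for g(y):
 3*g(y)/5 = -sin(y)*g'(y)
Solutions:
 g(y) = C1*(cos(y) + 1)^(3/10)/(cos(y) - 1)^(3/10)


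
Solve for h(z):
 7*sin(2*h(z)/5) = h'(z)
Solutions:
 -7*z + 5*log(cos(2*h(z)/5) - 1)/4 - 5*log(cos(2*h(z)/5) + 1)/4 = C1


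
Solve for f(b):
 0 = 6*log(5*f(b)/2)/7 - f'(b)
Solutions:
 7*Integral(1/(-log(_y) - log(5) + log(2)), (_y, f(b)))/6 = C1 - b


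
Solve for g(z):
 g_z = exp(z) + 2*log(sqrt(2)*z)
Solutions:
 g(z) = C1 + 2*z*log(z) + z*(-2 + log(2)) + exp(z)


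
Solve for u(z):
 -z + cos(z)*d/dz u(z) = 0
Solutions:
 u(z) = C1 + Integral(z/cos(z), z)


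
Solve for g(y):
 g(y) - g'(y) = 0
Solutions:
 g(y) = C1*exp(y)


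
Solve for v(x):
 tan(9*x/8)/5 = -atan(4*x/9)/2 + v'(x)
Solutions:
 v(x) = C1 + x*atan(4*x/9)/2 - 9*log(16*x^2 + 81)/16 - 8*log(cos(9*x/8))/45


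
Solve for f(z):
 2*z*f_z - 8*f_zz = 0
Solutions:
 f(z) = C1 + C2*erfi(sqrt(2)*z/4)


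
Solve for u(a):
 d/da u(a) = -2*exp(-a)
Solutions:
 u(a) = C1 + 2*exp(-a)


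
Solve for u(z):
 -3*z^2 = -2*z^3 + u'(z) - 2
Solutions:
 u(z) = C1 + z^4/2 - z^3 + 2*z


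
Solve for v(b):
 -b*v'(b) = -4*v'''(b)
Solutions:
 v(b) = C1 + Integral(C2*airyai(2^(1/3)*b/2) + C3*airybi(2^(1/3)*b/2), b)


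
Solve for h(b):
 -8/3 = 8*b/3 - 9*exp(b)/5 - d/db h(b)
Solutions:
 h(b) = C1 + 4*b^2/3 + 8*b/3 - 9*exp(b)/5


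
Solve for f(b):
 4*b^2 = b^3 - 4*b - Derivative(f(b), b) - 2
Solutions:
 f(b) = C1 + b^4/4 - 4*b^3/3 - 2*b^2 - 2*b


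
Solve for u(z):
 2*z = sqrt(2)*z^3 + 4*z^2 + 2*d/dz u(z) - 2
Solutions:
 u(z) = C1 - sqrt(2)*z^4/8 - 2*z^3/3 + z^2/2 + z


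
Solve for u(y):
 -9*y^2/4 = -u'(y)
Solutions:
 u(y) = C1 + 3*y^3/4


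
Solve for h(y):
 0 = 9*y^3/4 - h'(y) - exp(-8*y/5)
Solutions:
 h(y) = C1 + 9*y^4/16 + 5*exp(-8*y/5)/8


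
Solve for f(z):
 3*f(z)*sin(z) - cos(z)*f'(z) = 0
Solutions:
 f(z) = C1/cos(z)^3


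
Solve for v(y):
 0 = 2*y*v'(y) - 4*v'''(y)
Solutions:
 v(y) = C1 + Integral(C2*airyai(2^(2/3)*y/2) + C3*airybi(2^(2/3)*y/2), y)


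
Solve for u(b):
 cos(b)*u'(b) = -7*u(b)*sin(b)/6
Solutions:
 u(b) = C1*cos(b)^(7/6)


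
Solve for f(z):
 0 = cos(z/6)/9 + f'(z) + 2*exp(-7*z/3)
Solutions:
 f(z) = C1 - 2*sin(z/6)/3 + 6*exp(-7*z/3)/7


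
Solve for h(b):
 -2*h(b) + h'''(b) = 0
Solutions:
 h(b) = C3*exp(2^(1/3)*b) + (C1*sin(2^(1/3)*sqrt(3)*b/2) + C2*cos(2^(1/3)*sqrt(3)*b/2))*exp(-2^(1/3)*b/2)


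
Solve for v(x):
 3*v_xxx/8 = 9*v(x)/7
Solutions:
 v(x) = C3*exp(2*3^(1/3)*7^(2/3)*x/7) + (C1*sin(3^(5/6)*7^(2/3)*x/7) + C2*cos(3^(5/6)*7^(2/3)*x/7))*exp(-3^(1/3)*7^(2/3)*x/7)


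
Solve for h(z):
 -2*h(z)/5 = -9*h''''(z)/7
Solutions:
 h(z) = C1*exp(-14^(1/4)*sqrt(3)*5^(3/4)*z/15) + C2*exp(14^(1/4)*sqrt(3)*5^(3/4)*z/15) + C3*sin(14^(1/4)*sqrt(3)*5^(3/4)*z/15) + C4*cos(14^(1/4)*sqrt(3)*5^(3/4)*z/15)


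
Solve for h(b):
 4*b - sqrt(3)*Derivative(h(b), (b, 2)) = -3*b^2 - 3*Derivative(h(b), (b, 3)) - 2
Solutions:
 h(b) = C1 + C2*b + C3*exp(sqrt(3)*b/3) + sqrt(3)*b^4/12 + b^3*(2*sqrt(3)/9 + 1) + b^2*(2 + 10*sqrt(3)/3)


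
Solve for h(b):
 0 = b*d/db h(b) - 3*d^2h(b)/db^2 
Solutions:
 h(b) = C1 + C2*erfi(sqrt(6)*b/6)


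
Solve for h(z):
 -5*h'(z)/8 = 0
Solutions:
 h(z) = C1


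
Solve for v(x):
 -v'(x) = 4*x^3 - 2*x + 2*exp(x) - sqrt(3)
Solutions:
 v(x) = C1 - x^4 + x^2 + sqrt(3)*x - 2*exp(x)


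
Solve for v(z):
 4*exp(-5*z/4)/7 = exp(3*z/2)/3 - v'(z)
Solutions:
 v(z) = C1 + 2*exp(3*z/2)/9 + 16*exp(-5*z/4)/35


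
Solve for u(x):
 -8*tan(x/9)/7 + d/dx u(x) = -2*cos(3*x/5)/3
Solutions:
 u(x) = C1 - 72*log(cos(x/9))/7 - 10*sin(3*x/5)/9


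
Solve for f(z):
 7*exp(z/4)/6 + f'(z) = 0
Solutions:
 f(z) = C1 - 14*exp(z/4)/3


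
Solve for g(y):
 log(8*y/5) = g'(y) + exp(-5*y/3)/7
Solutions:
 g(y) = C1 + y*log(y) + y*(-log(5) - 1 + 3*log(2)) + 3*exp(-5*y/3)/35


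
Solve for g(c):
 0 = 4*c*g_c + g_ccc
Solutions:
 g(c) = C1 + Integral(C2*airyai(-2^(2/3)*c) + C3*airybi(-2^(2/3)*c), c)


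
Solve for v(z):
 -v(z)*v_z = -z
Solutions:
 v(z) = -sqrt(C1 + z^2)
 v(z) = sqrt(C1 + z^2)


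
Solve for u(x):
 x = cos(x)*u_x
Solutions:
 u(x) = C1 + Integral(x/cos(x), x)


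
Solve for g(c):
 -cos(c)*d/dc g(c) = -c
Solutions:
 g(c) = C1 + Integral(c/cos(c), c)


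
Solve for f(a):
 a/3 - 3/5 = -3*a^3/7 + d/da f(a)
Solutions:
 f(a) = C1 + 3*a^4/28 + a^2/6 - 3*a/5


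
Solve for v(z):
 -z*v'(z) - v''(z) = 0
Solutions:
 v(z) = C1 + C2*erf(sqrt(2)*z/2)


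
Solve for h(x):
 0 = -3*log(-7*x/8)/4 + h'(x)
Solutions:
 h(x) = C1 + 3*x*log(-x)/4 + 3*x*(-3*log(2) - 1 + log(7))/4


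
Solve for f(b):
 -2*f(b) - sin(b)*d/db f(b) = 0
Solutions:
 f(b) = C1*(cos(b) + 1)/(cos(b) - 1)


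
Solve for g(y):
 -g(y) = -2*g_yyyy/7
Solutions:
 g(y) = C1*exp(-2^(3/4)*7^(1/4)*y/2) + C2*exp(2^(3/4)*7^(1/4)*y/2) + C3*sin(2^(3/4)*7^(1/4)*y/2) + C4*cos(2^(3/4)*7^(1/4)*y/2)


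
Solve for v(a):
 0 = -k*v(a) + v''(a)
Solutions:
 v(a) = C1*exp(-a*sqrt(k)) + C2*exp(a*sqrt(k))


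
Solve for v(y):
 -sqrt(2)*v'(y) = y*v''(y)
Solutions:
 v(y) = C1 + C2*y^(1 - sqrt(2))


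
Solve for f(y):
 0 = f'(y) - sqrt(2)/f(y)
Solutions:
 f(y) = -sqrt(C1 + 2*sqrt(2)*y)
 f(y) = sqrt(C1 + 2*sqrt(2)*y)


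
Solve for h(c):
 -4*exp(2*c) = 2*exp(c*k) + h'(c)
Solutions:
 h(c) = C1 - 2*exp(2*c) - 2*exp(c*k)/k


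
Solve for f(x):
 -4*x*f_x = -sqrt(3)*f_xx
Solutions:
 f(x) = C1 + C2*erfi(sqrt(2)*3^(3/4)*x/3)


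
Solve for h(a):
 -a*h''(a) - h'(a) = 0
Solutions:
 h(a) = C1 + C2*log(a)


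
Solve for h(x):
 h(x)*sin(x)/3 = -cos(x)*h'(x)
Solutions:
 h(x) = C1*cos(x)^(1/3)


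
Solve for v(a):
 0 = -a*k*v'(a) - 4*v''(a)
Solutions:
 v(a) = Piecewise((-sqrt(2)*sqrt(pi)*C1*erf(sqrt(2)*a*sqrt(k)/4)/sqrt(k) - C2, (k > 0) | (k < 0)), (-C1*a - C2, True))


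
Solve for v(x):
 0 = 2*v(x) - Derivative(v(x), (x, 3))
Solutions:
 v(x) = C3*exp(2^(1/3)*x) + (C1*sin(2^(1/3)*sqrt(3)*x/2) + C2*cos(2^(1/3)*sqrt(3)*x/2))*exp(-2^(1/3)*x/2)


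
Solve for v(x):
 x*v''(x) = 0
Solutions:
 v(x) = C1 + C2*x


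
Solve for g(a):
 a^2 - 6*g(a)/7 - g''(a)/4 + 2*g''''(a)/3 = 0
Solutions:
 g(a) = C1*exp(-sqrt(21)*a*sqrt(7 + sqrt(1841))/28) + C2*exp(sqrt(21)*a*sqrt(7 + sqrt(1841))/28) + C3*sin(sqrt(21)*a*sqrt(-7 + sqrt(1841))/28) + C4*cos(sqrt(21)*a*sqrt(-7 + sqrt(1841))/28) + 7*a^2/6 - 49/72


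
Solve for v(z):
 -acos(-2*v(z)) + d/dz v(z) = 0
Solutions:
 Integral(1/acos(-2*_y), (_y, v(z))) = C1 + z


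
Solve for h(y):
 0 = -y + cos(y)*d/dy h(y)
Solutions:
 h(y) = C1 + Integral(y/cos(y), y)


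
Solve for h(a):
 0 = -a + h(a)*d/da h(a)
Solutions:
 h(a) = -sqrt(C1 + a^2)
 h(a) = sqrt(C1 + a^2)


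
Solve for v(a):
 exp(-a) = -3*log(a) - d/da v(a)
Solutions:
 v(a) = C1 - 3*a*log(a) + 3*a + exp(-a)


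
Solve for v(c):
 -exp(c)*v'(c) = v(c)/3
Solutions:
 v(c) = C1*exp(exp(-c)/3)


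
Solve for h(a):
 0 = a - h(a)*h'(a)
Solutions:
 h(a) = -sqrt(C1 + a^2)
 h(a) = sqrt(C1 + a^2)


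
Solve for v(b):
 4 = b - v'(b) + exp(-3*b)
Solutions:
 v(b) = C1 + b^2/2 - 4*b - exp(-3*b)/3


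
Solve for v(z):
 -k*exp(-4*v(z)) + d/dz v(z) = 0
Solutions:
 v(z) = log(-I*(C1 + 4*k*z)^(1/4))
 v(z) = log(I*(C1 + 4*k*z)^(1/4))
 v(z) = log(-(C1 + 4*k*z)^(1/4))
 v(z) = log(C1 + 4*k*z)/4


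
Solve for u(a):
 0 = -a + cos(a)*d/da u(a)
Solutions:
 u(a) = C1 + Integral(a/cos(a), a)


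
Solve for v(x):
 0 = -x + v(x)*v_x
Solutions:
 v(x) = -sqrt(C1 + x^2)
 v(x) = sqrt(C1 + x^2)


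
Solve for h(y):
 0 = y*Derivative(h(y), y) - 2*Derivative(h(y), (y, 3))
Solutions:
 h(y) = C1 + Integral(C2*airyai(2^(2/3)*y/2) + C3*airybi(2^(2/3)*y/2), y)


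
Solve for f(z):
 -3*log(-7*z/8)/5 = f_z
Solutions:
 f(z) = C1 - 3*z*log(-z)/5 + 3*z*(-log(7) + 1 + 3*log(2))/5


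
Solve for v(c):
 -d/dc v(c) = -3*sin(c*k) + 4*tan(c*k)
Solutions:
 v(c) = C1 - 4*Piecewise((-log(cos(c*k))/k, Ne(k, 0)), (0, True)) + 3*Piecewise((-cos(c*k)/k, Ne(k, 0)), (0, True))


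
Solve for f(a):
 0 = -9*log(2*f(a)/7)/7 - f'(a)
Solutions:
 7*Integral(1/(log(_y) - log(7) + log(2)), (_y, f(a)))/9 = C1 - a


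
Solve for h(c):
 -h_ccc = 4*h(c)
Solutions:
 h(c) = C3*exp(-2^(2/3)*c) + (C1*sin(2^(2/3)*sqrt(3)*c/2) + C2*cos(2^(2/3)*sqrt(3)*c/2))*exp(2^(2/3)*c/2)


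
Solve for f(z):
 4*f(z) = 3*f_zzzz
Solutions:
 f(z) = C1*exp(-sqrt(2)*3^(3/4)*z/3) + C2*exp(sqrt(2)*3^(3/4)*z/3) + C3*sin(sqrt(2)*3^(3/4)*z/3) + C4*cos(sqrt(2)*3^(3/4)*z/3)


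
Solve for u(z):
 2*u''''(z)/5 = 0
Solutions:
 u(z) = C1 + C2*z + C3*z^2 + C4*z^3


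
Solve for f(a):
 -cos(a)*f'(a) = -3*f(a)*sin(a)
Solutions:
 f(a) = C1/cos(a)^3


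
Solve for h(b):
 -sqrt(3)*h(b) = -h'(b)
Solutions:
 h(b) = C1*exp(sqrt(3)*b)


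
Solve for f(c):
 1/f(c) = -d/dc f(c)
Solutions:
 f(c) = -sqrt(C1 - 2*c)
 f(c) = sqrt(C1 - 2*c)


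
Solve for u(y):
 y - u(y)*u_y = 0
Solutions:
 u(y) = -sqrt(C1 + y^2)
 u(y) = sqrt(C1 + y^2)


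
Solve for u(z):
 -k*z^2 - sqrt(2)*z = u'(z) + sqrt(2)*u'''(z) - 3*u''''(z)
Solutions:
 u(z) = C1 + C2*exp(z*(-2^(2/3)*(4*sqrt(2) + 243 + sqrt(-32 + (4*sqrt(2) + 243)^2))^(1/3) - 4*2^(1/3)/(4*sqrt(2) + 243 + sqrt(-32 + (4*sqrt(2) + 243)^2))^(1/3) + 4*sqrt(2))/36)*sin(2^(1/3)*sqrt(3)*z*(-2^(1/3)*(4*sqrt(2) + 243 + sqrt(-32 + (4*sqrt(2) + 243)^2))^(1/3) + 4/(4*sqrt(2) + 243 + sqrt(-32 + (4*sqrt(2) + 243)^2))^(1/3))/36) + C3*exp(z*(-2^(2/3)*(4*sqrt(2) + 243 + sqrt(-32 + (4*sqrt(2) + 243)^2))^(1/3) - 4*2^(1/3)/(4*sqrt(2) + 243 + sqrt(-32 + (4*sqrt(2) + 243)^2))^(1/3) + 4*sqrt(2))/36)*cos(2^(1/3)*sqrt(3)*z*(-2^(1/3)*(4*sqrt(2) + 243 + sqrt(-32 + (4*sqrt(2) + 243)^2))^(1/3) + 4/(4*sqrt(2) + 243 + sqrt(-32 + (4*sqrt(2) + 243)^2))^(1/3))/36) + C4*exp(z*(4*2^(1/3)/(4*sqrt(2) + 243 + sqrt(-32 + (4*sqrt(2) + 243)^2))^(1/3) + 2*sqrt(2) + 2^(2/3)*(4*sqrt(2) + 243 + sqrt(-32 + (4*sqrt(2) + 243)^2))^(1/3))/18) - k*z^3/3 + 2*sqrt(2)*k*z - sqrt(2)*z^2/2


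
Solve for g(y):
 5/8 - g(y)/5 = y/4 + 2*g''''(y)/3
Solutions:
 g(y) = -5*y/4 + (C1*sin(5^(3/4)*6^(1/4)*y/10) + C2*cos(5^(3/4)*6^(1/4)*y/10))*exp(-5^(3/4)*6^(1/4)*y/10) + (C3*sin(5^(3/4)*6^(1/4)*y/10) + C4*cos(5^(3/4)*6^(1/4)*y/10))*exp(5^(3/4)*6^(1/4)*y/10) + 25/8


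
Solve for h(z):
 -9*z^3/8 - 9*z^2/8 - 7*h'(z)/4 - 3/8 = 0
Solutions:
 h(z) = C1 - 9*z^4/56 - 3*z^3/14 - 3*z/14


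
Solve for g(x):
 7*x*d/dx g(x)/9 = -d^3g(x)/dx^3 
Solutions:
 g(x) = C1 + Integral(C2*airyai(-21^(1/3)*x/3) + C3*airybi(-21^(1/3)*x/3), x)


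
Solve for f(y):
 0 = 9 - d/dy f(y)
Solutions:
 f(y) = C1 + 9*y


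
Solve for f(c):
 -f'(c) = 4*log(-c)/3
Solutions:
 f(c) = C1 - 4*c*log(-c)/3 + 4*c/3


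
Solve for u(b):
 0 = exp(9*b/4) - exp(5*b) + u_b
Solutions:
 u(b) = C1 - 4*exp(9*b/4)/9 + exp(5*b)/5


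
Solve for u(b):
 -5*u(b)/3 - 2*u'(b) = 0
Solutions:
 u(b) = C1*exp(-5*b/6)


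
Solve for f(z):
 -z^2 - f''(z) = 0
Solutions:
 f(z) = C1 + C2*z - z^4/12


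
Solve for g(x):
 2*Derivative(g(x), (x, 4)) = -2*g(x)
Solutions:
 g(x) = (C1*sin(sqrt(2)*x/2) + C2*cos(sqrt(2)*x/2))*exp(-sqrt(2)*x/2) + (C3*sin(sqrt(2)*x/2) + C4*cos(sqrt(2)*x/2))*exp(sqrt(2)*x/2)


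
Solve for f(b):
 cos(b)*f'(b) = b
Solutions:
 f(b) = C1 + Integral(b/cos(b), b)


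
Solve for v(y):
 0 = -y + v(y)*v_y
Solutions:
 v(y) = -sqrt(C1 + y^2)
 v(y) = sqrt(C1 + y^2)


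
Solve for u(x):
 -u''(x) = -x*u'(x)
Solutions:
 u(x) = C1 + C2*erfi(sqrt(2)*x/2)


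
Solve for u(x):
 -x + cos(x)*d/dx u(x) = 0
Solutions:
 u(x) = C1 + Integral(x/cos(x), x)


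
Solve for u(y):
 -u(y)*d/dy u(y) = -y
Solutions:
 u(y) = -sqrt(C1 + y^2)
 u(y) = sqrt(C1 + y^2)


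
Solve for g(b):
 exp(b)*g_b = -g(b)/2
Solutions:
 g(b) = C1*exp(exp(-b)/2)


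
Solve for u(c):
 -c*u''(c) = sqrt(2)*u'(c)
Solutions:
 u(c) = C1 + C2*c^(1 - sqrt(2))


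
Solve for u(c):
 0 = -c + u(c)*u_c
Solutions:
 u(c) = -sqrt(C1 + c^2)
 u(c) = sqrt(C1 + c^2)


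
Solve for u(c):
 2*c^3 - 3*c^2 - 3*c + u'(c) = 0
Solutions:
 u(c) = C1 - c^4/2 + c^3 + 3*c^2/2


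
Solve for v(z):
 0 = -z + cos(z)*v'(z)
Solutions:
 v(z) = C1 + Integral(z/cos(z), z)


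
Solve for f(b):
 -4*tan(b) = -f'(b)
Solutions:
 f(b) = C1 - 4*log(cos(b))


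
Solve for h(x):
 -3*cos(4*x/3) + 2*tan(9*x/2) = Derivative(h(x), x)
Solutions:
 h(x) = C1 - 4*log(cos(9*x/2))/9 - 9*sin(4*x/3)/4


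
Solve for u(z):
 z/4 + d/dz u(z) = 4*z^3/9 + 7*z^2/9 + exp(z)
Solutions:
 u(z) = C1 + z^4/9 + 7*z^3/27 - z^2/8 + exp(z)


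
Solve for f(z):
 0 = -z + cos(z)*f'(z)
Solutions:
 f(z) = C1 + Integral(z/cos(z), z)


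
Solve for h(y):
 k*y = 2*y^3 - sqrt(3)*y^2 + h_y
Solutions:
 h(y) = C1 + k*y^2/2 - y^4/2 + sqrt(3)*y^3/3


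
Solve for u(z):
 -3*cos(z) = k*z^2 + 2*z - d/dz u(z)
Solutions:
 u(z) = C1 + k*z^3/3 + z^2 + 3*sin(z)


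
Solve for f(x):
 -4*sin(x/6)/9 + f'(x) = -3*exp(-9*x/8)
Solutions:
 f(x) = C1 - 8*cos(x/6)/3 + 8*exp(-9*x/8)/3


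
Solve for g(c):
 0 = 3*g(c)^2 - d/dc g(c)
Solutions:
 g(c) = -1/(C1 + 3*c)


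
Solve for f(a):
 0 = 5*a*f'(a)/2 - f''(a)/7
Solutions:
 f(a) = C1 + C2*erfi(sqrt(35)*a/2)


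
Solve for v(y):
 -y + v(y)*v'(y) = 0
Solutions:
 v(y) = -sqrt(C1 + y^2)
 v(y) = sqrt(C1 + y^2)


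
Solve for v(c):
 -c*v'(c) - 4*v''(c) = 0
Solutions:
 v(c) = C1 + C2*erf(sqrt(2)*c/4)


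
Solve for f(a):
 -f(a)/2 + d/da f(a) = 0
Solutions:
 f(a) = C1*exp(a/2)


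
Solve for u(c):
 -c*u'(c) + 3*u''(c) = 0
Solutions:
 u(c) = C1 + C2*erfi(sqrt(6)*c/6)


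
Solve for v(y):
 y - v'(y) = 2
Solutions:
 v(y) = C1 + y^2/2 - 2*y


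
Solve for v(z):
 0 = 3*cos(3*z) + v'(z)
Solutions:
 v(z) = C1 - sin(3*z)


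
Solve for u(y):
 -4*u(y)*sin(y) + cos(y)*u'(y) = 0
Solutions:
 u(y) = C1/cos(y)^4


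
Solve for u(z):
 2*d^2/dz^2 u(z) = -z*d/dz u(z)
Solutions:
 u(z) = C1 + C2*erf(z/2)


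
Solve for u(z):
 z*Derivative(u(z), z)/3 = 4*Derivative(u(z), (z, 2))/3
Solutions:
 u(z) = C1 + C2*erfi(sqrt(2)*z/4)


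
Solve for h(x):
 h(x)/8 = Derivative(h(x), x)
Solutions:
 h(x) = C1*exp(x/8)


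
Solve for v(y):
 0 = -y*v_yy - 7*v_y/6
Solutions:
 v(y) = C1 + C2/y^(1/6)


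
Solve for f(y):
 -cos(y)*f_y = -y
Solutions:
 f(y) = C1 + Integral(y/cos(y), y)


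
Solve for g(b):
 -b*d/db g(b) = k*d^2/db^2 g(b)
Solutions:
 g(b) = C1 + C2*sqrt(k)*erf(sqrt(2)*b*sqrt(1/k)/2)


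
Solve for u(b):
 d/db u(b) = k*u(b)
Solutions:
 u(b) = C1*exp(b*k)


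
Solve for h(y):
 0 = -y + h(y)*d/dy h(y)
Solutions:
 h(y) = -sqrt(C1 + y^2)
 h(y) = sqrt(C1 + y^2)


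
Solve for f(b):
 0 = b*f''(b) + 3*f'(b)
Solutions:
 f(b) = C1 + C2/b^2


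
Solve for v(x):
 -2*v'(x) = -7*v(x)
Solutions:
 v(x) = C1*exp(7*x/2)


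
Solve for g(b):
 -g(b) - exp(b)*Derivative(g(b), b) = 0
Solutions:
 g(b) = C1*exp(exp(-b))


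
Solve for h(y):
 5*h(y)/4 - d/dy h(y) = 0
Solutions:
 h(y) = C1*exp(5*y/4)


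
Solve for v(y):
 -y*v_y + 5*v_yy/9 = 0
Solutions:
 v(y) = C1 + C2*erfi(3*sqrt(10)*y/10)


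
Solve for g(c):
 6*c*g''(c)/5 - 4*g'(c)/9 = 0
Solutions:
 g(c) = C1 + C2*c^(37/27)


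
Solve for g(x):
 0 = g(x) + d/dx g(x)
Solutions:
 g(x) = C1*exp(-x)
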